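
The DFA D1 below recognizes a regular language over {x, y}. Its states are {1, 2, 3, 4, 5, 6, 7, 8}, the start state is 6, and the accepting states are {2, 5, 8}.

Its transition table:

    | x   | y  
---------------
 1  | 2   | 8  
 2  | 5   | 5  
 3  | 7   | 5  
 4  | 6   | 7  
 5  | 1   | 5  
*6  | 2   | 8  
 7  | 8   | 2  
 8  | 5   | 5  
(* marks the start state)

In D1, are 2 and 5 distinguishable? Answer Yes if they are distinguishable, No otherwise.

Yes

States {3,4,7} cannot be reached from the start state, so discard them.
P0 = {2,5,8} | {1,6}.
Refine {2,5,8} on symbol x: members go to different blocks, giving {2,8} and {5}.
No further refinement is possible. Final partition (3 blocks): {2,8} | {1,6} | {5}.
2 and 5 end up in different blocks, so they are distinguishable. For instance, the string 'x' is accepted from only 2.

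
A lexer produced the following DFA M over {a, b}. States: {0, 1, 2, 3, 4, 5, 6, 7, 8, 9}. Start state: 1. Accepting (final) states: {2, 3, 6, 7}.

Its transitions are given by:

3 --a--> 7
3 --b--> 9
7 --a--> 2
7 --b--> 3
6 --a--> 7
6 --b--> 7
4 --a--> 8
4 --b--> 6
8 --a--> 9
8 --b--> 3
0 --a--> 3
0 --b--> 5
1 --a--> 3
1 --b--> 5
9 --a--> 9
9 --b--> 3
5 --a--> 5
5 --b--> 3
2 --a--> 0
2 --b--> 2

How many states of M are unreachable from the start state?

Starting at 1 and following transitions, the reachable set is {0, 1, 2, 3, 5, 7, 9}. That leaves 4, 6, 8 unreachable — 3 in total.

3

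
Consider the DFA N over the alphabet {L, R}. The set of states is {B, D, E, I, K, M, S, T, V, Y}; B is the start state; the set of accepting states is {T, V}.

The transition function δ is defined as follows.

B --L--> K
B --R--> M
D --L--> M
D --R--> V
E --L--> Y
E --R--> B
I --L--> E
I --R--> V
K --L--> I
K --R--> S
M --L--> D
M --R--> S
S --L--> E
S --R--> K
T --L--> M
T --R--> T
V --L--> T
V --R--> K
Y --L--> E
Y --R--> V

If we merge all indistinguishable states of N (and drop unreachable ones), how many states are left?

All states are reachable from the start state.
Start with accepting vs non-accepting: {T,V} | {B,D,E,I,K,M,S,Y}.
Split {T,V} by δ(·,L) → {V} and {T}.
Refine {B,D,E,I,K,M,S,Y} on symbol R: members go to different blocks, giving {B,E,K,M,S} and {D,I,Y}.
On input L, block {B,E,K,M,S} splits into {E,K,M} and {B,S}.
Stable partition: {V} | {E,K,M} | {T} | {D,I,Y} | {B,S} — 5 equivalence classes.

5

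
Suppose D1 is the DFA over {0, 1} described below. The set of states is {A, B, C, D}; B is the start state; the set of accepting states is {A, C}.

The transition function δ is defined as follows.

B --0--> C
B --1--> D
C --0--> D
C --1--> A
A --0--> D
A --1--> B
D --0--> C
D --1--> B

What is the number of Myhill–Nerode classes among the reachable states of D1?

3

All states are reachable from the start state.
Start with accepting vs non-accepting: {A,C} | {B,D}.
Split {A,C} by δ(·,1) → {A} and {C}.
No further refinement is possible. Final partition (3 blocks): {A} | {B,D} | {C}.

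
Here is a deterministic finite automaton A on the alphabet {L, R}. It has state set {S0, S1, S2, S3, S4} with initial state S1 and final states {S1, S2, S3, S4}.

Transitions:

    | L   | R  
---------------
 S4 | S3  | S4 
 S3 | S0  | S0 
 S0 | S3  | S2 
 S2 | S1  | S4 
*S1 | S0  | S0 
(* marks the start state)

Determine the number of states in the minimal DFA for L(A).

3

All states are reachable from the start state.
P0 = {S1,S2,S3,S4} | {S0}.
Refine {S1,S2,S3,S4} on symbol L: members go to different blocks, giving {S1,S3} and {S2,S4}.
No further refinement is possible. Final partition (3 blocks): {S1,S3} | {S0} | {S2,S4}.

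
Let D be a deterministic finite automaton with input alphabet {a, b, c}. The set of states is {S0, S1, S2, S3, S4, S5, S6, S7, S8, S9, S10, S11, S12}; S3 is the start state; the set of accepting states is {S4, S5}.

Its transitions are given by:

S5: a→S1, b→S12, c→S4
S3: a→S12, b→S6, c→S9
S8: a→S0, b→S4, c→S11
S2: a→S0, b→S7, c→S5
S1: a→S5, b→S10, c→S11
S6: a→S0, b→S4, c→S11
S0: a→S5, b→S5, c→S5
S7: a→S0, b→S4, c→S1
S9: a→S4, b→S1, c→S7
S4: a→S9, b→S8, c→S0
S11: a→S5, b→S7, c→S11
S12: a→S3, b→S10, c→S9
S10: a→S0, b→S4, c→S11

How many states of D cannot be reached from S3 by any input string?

1

Starting at S3 and following transitions, the reachable set is {S0, S1, S3, S4, S5, S6, S7, S8, S9, S10, S11, S12}. That leaves S2 unreachable — 1 in total.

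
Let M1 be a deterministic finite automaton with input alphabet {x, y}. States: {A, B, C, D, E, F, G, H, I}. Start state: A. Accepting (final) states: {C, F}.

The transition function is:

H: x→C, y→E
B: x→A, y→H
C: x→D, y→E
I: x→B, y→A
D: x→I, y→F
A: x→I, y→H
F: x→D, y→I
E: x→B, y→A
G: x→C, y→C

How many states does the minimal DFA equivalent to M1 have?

States {G} cannot be reached from the start state, so discard them.
P0 = {C,F} | {A,B,D,E,H,I}.
Split {A,B,D,E,H,I} by δ(·,x) → {A,B,D,E,I} and {H}.
On input y, block {A,B,D,E,I} splits into {A,B} and {E,I} and {D}.
Refine {A,B} on symbol x: members go to different blocks, giving {A} and {B}.
Stable partition: {C,F} | {A} | {H} | {E,I} | {D} | {B} — 6 equivalence classes.

6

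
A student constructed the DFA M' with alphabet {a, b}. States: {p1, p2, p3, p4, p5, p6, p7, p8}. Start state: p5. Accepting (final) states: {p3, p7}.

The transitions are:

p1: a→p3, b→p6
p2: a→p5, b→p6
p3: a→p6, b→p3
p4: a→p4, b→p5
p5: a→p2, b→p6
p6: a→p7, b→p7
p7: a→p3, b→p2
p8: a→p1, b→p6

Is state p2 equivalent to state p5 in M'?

First remove the unreachable states {p1,p4,p8}; 5 states remain.
Initial partition by acceptance: {p3,p7} | {p2,p5,p6}.
On input a, block {p3,p7} splits into {p3} and {p7}.
Refine {p2,p5,p6} on symbol a: members go to different blocks, giving {p2,p5} and {p6}.
No further refinement is possible. Final partition (4 blocks): {p3} | {p2,p5} | {p7} | {p6}.
p2 and p5 lie in the same block of the stable partition, so they are equivalent — no string distinguishes them.

Yes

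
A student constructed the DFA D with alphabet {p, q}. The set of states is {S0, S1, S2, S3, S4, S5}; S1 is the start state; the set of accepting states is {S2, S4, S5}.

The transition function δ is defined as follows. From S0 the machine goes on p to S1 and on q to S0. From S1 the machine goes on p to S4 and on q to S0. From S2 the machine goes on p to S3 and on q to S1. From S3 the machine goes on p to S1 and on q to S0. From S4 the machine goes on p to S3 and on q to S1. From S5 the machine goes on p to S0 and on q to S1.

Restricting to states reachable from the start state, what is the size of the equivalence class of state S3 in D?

2

First remove the unreachable states {S2,S5}; 4 states remain.
Initial partition by acceptance: {S4} | {S0,S1,S3}.
Split {S0,S1,S3} by δ(·,p) → {S0,S3} and {S1}.
No further refinement is possible. Final partition (3 blocks): {S4} | {S0,S3} | {S1}.
State S3 belongs to the block {S0,S3}, which has 2 states.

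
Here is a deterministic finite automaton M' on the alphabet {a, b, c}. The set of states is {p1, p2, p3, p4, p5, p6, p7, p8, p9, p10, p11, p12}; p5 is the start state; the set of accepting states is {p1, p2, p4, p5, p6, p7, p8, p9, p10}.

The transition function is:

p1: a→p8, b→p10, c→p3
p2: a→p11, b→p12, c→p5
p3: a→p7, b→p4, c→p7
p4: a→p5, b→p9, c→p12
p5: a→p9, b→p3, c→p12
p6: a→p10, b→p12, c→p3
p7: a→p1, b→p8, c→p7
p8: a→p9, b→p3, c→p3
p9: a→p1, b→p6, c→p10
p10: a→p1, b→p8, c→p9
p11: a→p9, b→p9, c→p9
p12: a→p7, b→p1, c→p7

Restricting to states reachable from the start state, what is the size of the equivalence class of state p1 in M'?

2

First remove the unreachable states {p2,p11}; 10 states remain.
P0 = {p1,p4,p5,p6,p7,p8,p9,p10} | {p3,p12}.
Refine {p1,p4,p5,p6,p7,p8,p9,p10} on symbol b: members go to different blocks, giving {p1,p4,p7,p9,p10} and {p5,p6,p8}.
Refine {p1,p4,p7,p9,p10} on symbol a: members go to different blocks, giving {p7,p9,p10} and {p1,p4}.
Stable partition: {p7,p9,p10} | {p3,p12} | {p5,p6,p8} | {p1,p4} — 4 equivalence classes.
The equivalence class containing p1 is {p1,p4}, of size 2.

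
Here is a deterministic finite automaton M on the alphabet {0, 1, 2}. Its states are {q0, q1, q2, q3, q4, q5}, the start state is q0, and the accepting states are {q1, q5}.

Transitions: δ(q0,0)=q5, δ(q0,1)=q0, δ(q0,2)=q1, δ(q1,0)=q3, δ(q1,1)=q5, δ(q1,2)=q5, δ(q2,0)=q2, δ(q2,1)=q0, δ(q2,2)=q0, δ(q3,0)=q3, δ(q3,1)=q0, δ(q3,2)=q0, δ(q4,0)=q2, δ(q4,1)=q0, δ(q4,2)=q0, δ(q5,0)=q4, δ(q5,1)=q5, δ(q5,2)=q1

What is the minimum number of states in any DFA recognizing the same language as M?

Start with accepting vs non-accepting: {q1,q5} | {q0,q2,q3,q4}.
Refine {q0,q2,q3,q4} on symbol 0: members go to different blocks, giving {q2,q3,q4} and {q0}.
Stable partition: {q1,q5} | {q2,q3,q4} | {q0} — 3 equivalence classes.

3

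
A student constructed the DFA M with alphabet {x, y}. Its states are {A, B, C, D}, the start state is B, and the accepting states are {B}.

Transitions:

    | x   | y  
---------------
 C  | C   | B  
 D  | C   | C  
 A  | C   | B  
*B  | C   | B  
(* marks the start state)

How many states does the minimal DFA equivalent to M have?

2

Reachable states from the start: {B,C}. Unreachable: {A,D} — drop them.
P0 = {B} | {C}.
The partition is now stable with 2 blocks: {B} | {C}.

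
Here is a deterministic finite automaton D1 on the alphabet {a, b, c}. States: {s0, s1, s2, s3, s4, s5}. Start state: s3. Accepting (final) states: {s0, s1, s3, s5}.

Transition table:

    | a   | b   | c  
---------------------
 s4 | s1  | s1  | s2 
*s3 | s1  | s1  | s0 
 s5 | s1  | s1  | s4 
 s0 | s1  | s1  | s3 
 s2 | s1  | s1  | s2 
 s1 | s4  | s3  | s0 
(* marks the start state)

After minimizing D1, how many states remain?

First remove the unreachable states {s5}; 5 states remain.
Start with accepting vs non-accepting: {s0,s1,s3} | {s2,s4}.
Split {s0,s1,s3} by δ(·,a) → {s0,s3} and {s1}.
Stable partition: {s0,s3} | {s2,s4} | {s1} — 3 equivalence classes.

3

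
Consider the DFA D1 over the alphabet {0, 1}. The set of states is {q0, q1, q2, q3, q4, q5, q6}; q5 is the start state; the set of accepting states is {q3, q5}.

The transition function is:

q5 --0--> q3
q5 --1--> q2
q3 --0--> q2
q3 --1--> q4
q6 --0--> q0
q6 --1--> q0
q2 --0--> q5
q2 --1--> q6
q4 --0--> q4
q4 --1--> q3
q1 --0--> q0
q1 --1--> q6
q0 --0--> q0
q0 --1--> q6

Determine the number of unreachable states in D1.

1

Starting at q5 and following transitions, the reachable set is {q0, q2, q3, q4, q5, q6}. That leaves q1 unreachable — 1 in total.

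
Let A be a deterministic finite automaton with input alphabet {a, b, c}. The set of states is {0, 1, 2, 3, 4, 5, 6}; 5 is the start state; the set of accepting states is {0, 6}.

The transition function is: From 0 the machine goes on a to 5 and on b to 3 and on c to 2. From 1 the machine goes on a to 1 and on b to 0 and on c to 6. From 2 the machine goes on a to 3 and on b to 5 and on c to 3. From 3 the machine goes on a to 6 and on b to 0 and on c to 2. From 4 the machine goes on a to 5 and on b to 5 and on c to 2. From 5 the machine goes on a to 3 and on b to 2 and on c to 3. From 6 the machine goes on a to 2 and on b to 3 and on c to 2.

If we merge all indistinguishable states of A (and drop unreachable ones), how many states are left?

3

First remove the unreachable states {1,4}; 5 states remain.
Initial partition by acceptance: {0,6} | {2,3,5}.
Refine {2,3,5} on symbol a: members go to different blocks, giving {2,5} and {3}.
The partition is now stable with 3 blocks: {0,6} | {2,5} | {3}.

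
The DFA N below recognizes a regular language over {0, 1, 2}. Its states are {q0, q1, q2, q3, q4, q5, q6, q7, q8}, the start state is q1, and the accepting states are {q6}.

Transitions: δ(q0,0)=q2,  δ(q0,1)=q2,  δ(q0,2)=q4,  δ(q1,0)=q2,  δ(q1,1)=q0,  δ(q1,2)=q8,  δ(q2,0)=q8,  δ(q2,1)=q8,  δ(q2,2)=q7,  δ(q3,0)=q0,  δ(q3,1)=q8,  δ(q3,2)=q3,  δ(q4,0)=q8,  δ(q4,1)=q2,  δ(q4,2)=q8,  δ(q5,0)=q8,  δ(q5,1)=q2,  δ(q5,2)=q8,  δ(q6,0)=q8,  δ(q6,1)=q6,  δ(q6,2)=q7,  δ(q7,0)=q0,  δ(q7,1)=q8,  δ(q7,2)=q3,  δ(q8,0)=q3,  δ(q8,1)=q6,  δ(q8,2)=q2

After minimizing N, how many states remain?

7

First remove the unreachable states {q5}; 8 states remain.
Start with accepting vs non-accepting: {q6} | {q0,q1,q2,q3,q4,q7,q8}.
Refine {q0,q1,q2,q3,q4,q7,q8} on symbol 1: members go to different blocks, giving {q0,q1,q2,q3,q4,q7} and {q8}.
On input 0, block {q0,q1,q2,q3,q4,q7} splits into {q0,q1,q3,q7} and {q2,q4}.
Refine {q0,q1,q3,q7} on symbol 0: members go to different blocks, giving {q0,q1} and {q3,q7}.
On input 1, block {q0,q1} splits into {q0} and {q1}.
Refine {q2,q4} on symbol 1: members go to different blocks, giving {q2} and {q4}.
No further refinement is possible. Final partition (7 blocks): {q6} | {q0} | {q8} | {q2} | {q3,q7} | {q1} | {q4}.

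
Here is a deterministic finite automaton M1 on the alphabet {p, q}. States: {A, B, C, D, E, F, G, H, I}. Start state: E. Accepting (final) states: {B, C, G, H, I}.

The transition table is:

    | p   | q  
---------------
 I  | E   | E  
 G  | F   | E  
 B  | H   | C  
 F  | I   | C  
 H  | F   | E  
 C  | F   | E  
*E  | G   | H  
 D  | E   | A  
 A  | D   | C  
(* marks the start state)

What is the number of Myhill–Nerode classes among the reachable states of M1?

2

First remove the unreachable states {A,B,D}; 6 states remain.
Start with accepting vs non-accepting: {C,G,H,I} | {E,F}.
The partition is now stable with 2 blocks: {C,G,H,I} | {E,F}.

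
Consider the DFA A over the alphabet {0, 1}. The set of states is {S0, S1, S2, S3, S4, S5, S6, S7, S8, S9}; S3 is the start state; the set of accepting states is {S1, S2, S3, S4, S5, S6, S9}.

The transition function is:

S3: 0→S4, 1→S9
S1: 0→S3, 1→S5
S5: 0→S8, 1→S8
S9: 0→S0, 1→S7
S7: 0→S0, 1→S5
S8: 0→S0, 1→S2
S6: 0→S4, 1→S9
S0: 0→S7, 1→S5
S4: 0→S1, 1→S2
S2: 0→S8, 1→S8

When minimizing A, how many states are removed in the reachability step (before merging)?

1

BFS from S3 reaches {S0, S1, S2, S3, S4, S5, S7, S8, S9}; the 1 state(s) S6 are never visited.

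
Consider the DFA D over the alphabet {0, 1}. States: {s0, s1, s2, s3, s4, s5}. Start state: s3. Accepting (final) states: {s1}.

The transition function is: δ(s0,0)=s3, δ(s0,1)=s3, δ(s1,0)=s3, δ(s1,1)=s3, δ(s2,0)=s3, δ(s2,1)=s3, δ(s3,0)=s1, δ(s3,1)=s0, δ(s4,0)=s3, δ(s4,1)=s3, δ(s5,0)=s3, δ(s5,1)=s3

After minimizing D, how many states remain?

Reachable states from the start: {s0,s1,s3}. Unreachable: {s2,s4,s5} — drop them.
P0 = {s1} | {s0,s3}.
On input 0, block {s0,s3} splits into {s0} and {s3}.
Stable partition: {s1} | {s0} | {s3} — 3 equivalence classes.

3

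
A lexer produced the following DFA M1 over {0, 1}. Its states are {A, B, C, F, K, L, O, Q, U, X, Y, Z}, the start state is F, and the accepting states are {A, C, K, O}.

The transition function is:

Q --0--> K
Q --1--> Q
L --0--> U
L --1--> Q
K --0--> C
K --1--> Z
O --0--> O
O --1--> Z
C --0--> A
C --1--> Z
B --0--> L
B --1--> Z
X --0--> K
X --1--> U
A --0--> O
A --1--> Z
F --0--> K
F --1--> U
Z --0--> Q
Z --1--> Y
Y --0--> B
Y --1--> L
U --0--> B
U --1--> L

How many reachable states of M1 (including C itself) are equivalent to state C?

Reachable states from the start: {A,B,C,F,K,L,O,Q,U,Y,Z}. Unreachable: {X} — drop them.
Start with accepting vs non-accepting: {A,C,K,O} | {B,F,L,Q,U,Y,Z}.
Split {B,F,L,Q,U,Y,Z} by δ(·,0) → {B,L,U,Y,Z} and {F,Q}.
Refine {B,L,U,Y,Z} on symbol 0: members go to different blocks, giving {B,L,U,Y} and {Z}.
On input 1, block {B,L,U,Y} splits into {U,Y} and {B} and {L}.
On input 1, block {F,Q} splits into {F} and {Q}.
Stable partition: {A,C,K,O} | {U,Y} | {F} | {Z} | {B} | {L} | {Q} — 7 equivalence classes.
State C belongs to the block {A,C,K,O}, which has 4 states.

4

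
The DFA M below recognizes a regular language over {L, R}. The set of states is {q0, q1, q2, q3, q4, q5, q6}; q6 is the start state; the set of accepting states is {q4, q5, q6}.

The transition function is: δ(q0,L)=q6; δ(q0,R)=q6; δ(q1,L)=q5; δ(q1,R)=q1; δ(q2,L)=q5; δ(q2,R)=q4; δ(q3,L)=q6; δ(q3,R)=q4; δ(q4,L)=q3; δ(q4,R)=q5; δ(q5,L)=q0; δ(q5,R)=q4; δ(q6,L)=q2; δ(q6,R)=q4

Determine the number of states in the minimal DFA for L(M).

2

States {q1} cannot be reached from the start state, so discard them.
P0 = {q4,q5,q6} | {q0,q2,q3}.
Stable partition: {q4,q5,q6} | {q0,q2,q3} — 2 equivalence classes.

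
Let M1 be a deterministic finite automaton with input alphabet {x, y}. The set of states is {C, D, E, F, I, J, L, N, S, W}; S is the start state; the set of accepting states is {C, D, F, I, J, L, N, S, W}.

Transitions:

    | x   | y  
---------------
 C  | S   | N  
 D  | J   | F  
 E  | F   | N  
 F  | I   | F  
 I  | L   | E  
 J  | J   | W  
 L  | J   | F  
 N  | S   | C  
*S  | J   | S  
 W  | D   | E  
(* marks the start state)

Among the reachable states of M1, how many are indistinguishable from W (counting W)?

P0 = {C,D,F,I,J,L,N,S,W} | {E}.
Split {C,D,F,I,J,L,N,S,W} by δ(·,y) → {C,D,F,J,L,N,S} and {I,W}.
On input x, block {C,D,F,J,L,N,S} splits into {C,D,J,L,N,S} and {F}.
Refine {C,D,J,L,N,S} on symbol y: members go to different blocks, giving {C,N,S} and {D,L} and {J}.
On input x, block {C,N,S} splits into {C,N} and {S}.
The partition is now stable with 7 blocks: {C,N} | {E} | {I,W} | {F} | {D,L} | {J} | {S}.
State W belongs to the block {I,W}, which has 2 states.

2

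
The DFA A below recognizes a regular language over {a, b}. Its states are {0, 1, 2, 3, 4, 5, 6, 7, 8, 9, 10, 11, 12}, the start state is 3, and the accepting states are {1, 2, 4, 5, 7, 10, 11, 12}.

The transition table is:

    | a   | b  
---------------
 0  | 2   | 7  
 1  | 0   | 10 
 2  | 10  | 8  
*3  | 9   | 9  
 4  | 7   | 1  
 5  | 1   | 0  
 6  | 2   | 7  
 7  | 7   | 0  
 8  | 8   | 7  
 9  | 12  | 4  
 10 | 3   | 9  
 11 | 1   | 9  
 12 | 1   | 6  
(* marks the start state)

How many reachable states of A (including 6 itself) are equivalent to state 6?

First remove the unreachable states {5,11}; 11 states remain.
Start with accepting vs non-accepting: {1,2,4,7,10,12} | {0,3,6,8,9}.
Split {1,2,4,7,10,12} by δ(·,a) → {2,4,7,12} and {1,10}.
Refine {2,4,7,12} on symbol a: members go to different blocks, giving {2,12} and {4,7}.
Split {0,3,6,8,9} by δ(·,a) → {0,6,9} and {3,8}.
On input b, block {2,12} splits into {2} and {12}.
Refine {0,6,9} on symbol a: members go to different blocks, giving {0,6} and {9}.
Split {1,10} by δ(·,a) → {1} and {10}.
Refine {4,7} on symbol b: members go to different blocks, giving {4} and {7}.
Refine {3,8} on symbol a: members go to different blocks, giving {3} and {8}.
Stable partition: {2} | {0,6} | {1} | {4} | {3} | {12} | {9} | {10} | {7} | {8} — 10 equivalence classes.
The equivalence class containing 6 is {0,6}, of size 2.

2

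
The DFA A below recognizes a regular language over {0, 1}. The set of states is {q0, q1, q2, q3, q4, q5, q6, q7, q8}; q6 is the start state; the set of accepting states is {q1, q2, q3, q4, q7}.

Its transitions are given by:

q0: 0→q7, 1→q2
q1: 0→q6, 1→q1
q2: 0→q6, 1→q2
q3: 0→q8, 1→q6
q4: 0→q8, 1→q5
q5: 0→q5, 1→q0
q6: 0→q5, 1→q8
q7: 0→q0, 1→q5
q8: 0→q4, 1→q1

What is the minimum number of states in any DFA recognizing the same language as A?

States {q3} cannot be reached from the start state, so discard them.
Initial partition by acceptance: {q1,q2,q4,q7} | {q0,q5,q6,q8}.
Split {q1,q2,q4,q7} by δ(·,1) → {q1,q2} and {q4,q7}.
On input 0, block {q0,q5,q6,q8} splits into {q0,q8} and {q5,q6}.
Stable partition: {q1,q2} | {q0,q8} | {q4,q7} | {q5,q6} — 4 equivalence classes.

4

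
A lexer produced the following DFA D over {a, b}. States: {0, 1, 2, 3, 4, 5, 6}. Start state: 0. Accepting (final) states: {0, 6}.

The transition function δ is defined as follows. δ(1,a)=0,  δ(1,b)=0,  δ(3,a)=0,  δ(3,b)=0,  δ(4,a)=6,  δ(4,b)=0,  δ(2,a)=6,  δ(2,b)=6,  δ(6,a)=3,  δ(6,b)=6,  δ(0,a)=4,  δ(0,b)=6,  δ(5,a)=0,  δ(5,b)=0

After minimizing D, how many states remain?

2

States {1,2,5} cannot be reached from the start state, so discard them.
Initial partition by acceptance: {0,6} | {3,4}.
The partition is now stable with 2 blocks: {0,6} | {3,4}.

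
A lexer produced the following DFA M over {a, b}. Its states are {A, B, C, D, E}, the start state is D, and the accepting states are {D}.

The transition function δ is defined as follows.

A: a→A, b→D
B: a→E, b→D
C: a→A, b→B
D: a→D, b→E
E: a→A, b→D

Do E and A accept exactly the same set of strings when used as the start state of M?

Yes

Reachable states from the start: {A,D,E}. Unreachable: {B,C} — drop them.
Initial partition by acceptance: {D} | {A,E}.
Stable partition: {D} | {A,E} — 2 equivalence classes.
E and A lie in the same block of the stable partition, so they are equivalent — no string distinguishes them.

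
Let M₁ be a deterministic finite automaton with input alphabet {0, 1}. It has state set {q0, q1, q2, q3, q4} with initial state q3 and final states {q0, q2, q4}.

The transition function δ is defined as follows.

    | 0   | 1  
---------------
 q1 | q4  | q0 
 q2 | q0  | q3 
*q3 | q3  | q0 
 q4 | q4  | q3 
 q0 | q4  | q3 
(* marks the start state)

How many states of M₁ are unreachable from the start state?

No path from q3 leads to q1, q2; the other 3 states are all reachable.

2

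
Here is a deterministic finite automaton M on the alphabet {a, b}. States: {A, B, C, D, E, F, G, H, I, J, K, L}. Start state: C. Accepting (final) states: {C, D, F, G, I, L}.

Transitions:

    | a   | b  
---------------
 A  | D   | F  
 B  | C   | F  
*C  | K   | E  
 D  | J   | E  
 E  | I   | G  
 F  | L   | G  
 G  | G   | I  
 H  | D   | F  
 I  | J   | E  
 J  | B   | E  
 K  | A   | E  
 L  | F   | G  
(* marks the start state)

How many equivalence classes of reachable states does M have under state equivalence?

6

States {H} cannot be reached from the start state, so discard them.
Start with accepting vs non-accepting: {C,D,F,G,I,L} | {A,B,E,J,K}.
Split {C,D,F,G,I,L} by δ(·,a) → {C,D,I} and {F,G,L}.
Refine {A,B,E,J,K} on symbol a: members go to different blocks, giving {A,B,E} and {J,K}.
Split {F,G,L} by δ(·,b) → {F,L} and {G}.
Split {A,B,E} by δ(·,b) → {A,B} and {E}.
No further refinement is possible. Final partition (6 blocks): {C,D,I} | {A,B} | {F,L} | {J,K} | {G} | {E}.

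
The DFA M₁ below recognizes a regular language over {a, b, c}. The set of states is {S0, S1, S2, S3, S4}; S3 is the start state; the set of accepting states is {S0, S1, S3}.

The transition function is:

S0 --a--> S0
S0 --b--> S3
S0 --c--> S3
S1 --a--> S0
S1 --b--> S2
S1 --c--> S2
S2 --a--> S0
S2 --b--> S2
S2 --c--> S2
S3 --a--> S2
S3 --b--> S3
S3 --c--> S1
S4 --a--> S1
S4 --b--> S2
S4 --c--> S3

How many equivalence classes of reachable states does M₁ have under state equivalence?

4

First remove the unreachable states {S4}; 4 states remain.
Start with accepting vs non-accepting: {S0,S1,S3} | {S2}.
Refine {S0,S1,S3} on symbol a: members go to different blocks, giving {S0,S1} and {S3}.
Split {S0,S1} by δ(·,b) → {S0} and {S1}.
No further refinement is possible. Final partition (4 blocks): {S0} | {S2} | {S3} | {S1}.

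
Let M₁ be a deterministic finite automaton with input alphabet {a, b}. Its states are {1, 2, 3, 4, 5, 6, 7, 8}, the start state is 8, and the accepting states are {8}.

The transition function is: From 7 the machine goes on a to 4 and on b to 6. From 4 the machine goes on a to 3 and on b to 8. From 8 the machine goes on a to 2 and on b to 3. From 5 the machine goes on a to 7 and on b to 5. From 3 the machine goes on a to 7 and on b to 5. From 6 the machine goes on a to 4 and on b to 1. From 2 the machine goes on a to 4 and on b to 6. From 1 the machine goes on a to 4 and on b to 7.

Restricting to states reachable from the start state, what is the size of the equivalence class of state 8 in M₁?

All states are reachable from the start state.
P0 = {8} | {1,2,3,4,5,6,7}.
On input b, block {1,2,3,4,5,6,7} splits into {1,2,3,5,6,7} and {4}.
On input a, block {1,2,3,5,6,7} splits into {1,2,6,7} and {3,5}.
Stable partition: {8} | {1,2,6,7} | {4} | {3,5} — 4 equivalence classes.
State 8 belongs to the block {8}, which has 1 states.

1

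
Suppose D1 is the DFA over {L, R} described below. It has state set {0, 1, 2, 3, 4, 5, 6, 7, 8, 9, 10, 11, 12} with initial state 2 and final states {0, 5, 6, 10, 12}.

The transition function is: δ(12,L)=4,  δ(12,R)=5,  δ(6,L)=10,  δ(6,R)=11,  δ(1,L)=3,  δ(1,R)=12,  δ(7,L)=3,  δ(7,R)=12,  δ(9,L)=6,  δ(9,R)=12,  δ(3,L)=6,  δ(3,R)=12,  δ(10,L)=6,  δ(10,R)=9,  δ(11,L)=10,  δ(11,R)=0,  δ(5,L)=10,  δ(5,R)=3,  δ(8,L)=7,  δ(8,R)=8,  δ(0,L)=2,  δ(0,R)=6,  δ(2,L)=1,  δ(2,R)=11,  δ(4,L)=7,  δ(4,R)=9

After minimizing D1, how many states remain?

States {8} cannot be reached from the start state, so discard them.
Start with accepting vs non-accepting: {0,5,6,10,12} | {1,2,3,4,7,9,11}.
Split {0,5,6,10,12} by δ(·,L) → {5,6,10} and {0,12}.
Refine {1,2,3,4,7,9,11} on symbol L: members go to different blocks, giving {1,2,4,7} and {3,9,11}.
Split {1,2,4,7} by δ(·,L) → {1,7} and {2,4}.
Stable partition: {5,6,10} | {1,7} | {0,12} | {3,9,11} | {2,4} — 5 equivalence classes.

5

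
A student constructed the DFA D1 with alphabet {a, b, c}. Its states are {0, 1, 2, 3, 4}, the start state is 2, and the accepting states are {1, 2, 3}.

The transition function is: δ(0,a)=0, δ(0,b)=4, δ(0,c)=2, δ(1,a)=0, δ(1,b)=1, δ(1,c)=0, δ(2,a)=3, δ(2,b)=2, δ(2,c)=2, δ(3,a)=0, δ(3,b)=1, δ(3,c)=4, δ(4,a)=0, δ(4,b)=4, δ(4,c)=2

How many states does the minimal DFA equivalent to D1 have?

3

All states are reachable from the start state.
Start with accepting vs non-accepting: {1,2,3} | {0,4}.
Refine {1,2,3} on symbol a: members go to different blocks, giving {1,3} and {2}.
Stable partition: {1,3} | {0,4} | {2} — 3 equivalence classes.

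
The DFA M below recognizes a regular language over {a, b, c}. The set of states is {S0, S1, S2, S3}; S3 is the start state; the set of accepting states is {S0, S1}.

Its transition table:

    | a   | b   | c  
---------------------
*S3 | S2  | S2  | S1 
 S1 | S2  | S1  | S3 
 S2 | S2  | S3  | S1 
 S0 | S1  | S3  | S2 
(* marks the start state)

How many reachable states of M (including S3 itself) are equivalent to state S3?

2

States {S0} cannot be reached from the start state, so discard them.
P0 = {S1} | {S2,S3}.
Stable partition: {S1} | {S2,S3} — 2 equivalence classes.
State S3 belongs to the block {S2,S3}, which has 2 states.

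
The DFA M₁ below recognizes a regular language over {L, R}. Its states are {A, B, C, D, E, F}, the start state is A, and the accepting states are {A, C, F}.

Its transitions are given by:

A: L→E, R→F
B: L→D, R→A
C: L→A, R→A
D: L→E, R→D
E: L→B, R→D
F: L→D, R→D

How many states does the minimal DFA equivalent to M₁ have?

5

States {C} cannot be reached from the start state, so discard them.
P0 = {A,F} | {B,D,E}.
Refine {A,F} on symbol R: members go to different blocks, giving {A} and {F}.
Split {B,D,E} by δ(·,R) → {D,E} and {B}.
Refine {D,E} on symbol L: members go to different blocks, giving {D} and {E}.
Stable partition: {A} | {D} | {F} | {B} | {E} — 5 equivalence classes.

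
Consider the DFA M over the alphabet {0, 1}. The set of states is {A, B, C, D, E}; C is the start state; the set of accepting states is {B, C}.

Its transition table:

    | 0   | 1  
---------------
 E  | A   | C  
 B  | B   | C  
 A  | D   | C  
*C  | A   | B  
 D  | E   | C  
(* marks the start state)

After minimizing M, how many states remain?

Start with accepting vs non-accepting: {B,C} | {A,D,E}.
Refine {B,C} on symbol 0: members go to different blocks, giving {B} and {C}.
The partition is now stable with 3 blocks: {B} | {A,D,E} | {C}.

3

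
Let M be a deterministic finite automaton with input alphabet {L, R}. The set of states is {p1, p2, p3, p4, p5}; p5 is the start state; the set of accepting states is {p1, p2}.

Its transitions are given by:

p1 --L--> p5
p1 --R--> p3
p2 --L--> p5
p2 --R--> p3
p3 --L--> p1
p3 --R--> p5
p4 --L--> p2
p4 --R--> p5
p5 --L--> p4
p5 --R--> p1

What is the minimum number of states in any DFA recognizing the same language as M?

Start with accepting vs non-accepting: {p1,p2} | {p3,p4,p5}.
On input L, block {p3,p4,p5} splits into {p3,p4} and {p5}.
The partition is now stable with 3 blocks: {p1,p2} | {p3,p4} | {p5}.

3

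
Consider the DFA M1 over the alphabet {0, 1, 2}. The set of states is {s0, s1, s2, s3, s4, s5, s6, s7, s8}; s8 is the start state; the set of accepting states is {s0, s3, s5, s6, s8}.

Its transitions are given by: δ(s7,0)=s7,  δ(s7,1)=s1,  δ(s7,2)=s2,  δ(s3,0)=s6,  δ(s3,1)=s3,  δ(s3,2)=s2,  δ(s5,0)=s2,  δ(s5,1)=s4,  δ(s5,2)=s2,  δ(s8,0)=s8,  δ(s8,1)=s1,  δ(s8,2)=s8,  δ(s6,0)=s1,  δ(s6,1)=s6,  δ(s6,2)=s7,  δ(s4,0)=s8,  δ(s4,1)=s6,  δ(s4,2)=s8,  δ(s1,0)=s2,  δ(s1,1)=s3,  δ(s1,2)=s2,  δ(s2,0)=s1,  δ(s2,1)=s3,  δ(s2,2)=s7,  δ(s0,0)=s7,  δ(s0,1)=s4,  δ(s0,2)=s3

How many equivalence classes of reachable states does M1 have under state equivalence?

States {s0,s4,s5} cannot be reached from the start state, so discard them.
Initial partition by acceptance: {s3,s6,s8} | {s1,s2,s7}.
On input 0, block {s3,s6,s8} splits into {s3,s8} and {s6}.
Split {s3,s8} by δ(·,0) → {s3} and {s8}.
Refine {s1,s2,s7} on symbol 1: members go to different blocks, giving {s1,s2} and {s7}.
Refine {s1,s2} on symbol 2: members go to different blocks, giving {s1} and {s2}.
No further refinement is possible. Final partition (6 blocks): {s3} | {s1} | {s6} | {s8} | {s7} | {s2}.

6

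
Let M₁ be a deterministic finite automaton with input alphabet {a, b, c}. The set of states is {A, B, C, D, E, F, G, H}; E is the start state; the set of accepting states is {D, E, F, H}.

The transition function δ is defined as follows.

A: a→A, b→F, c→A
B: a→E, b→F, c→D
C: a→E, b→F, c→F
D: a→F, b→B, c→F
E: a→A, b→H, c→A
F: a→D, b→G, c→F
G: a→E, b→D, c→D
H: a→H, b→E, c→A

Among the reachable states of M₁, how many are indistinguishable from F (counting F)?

2

First remove the unreachable states {C}; 7 states remain.
P0 = {D,E,F,H} | {A,B,G}.
On input a, block {D,E,F,H} splits into {D,F,H} and {E}.
Split {D,F,H} by δ(·,b) → {D,F} and {H}.
On input a, block {A,B,G} splits into {B,G} and {A}.
The partition is now stable with 5 blocks: {D,F} | {B,G} | {E} | {H} | {A}.
The equivalence class containing F is {D,F}, of size 2.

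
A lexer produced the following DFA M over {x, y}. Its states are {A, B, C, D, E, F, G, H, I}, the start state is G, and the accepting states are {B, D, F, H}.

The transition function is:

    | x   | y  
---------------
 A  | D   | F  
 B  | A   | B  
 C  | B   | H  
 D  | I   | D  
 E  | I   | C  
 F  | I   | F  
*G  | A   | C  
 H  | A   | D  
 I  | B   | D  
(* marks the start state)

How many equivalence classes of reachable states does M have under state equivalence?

3

First remove the unreachable states {E}; 8 states remain.
Initial partition by acceptance: {B,D,F,H} | {A,C,G,I}.
Split {A,C,G,I} by δ(·,x) → {A,C,I} and {G}.
The partition is now stable with 3 blocks: {B,D,F,H} | {A,C,I} | {G}.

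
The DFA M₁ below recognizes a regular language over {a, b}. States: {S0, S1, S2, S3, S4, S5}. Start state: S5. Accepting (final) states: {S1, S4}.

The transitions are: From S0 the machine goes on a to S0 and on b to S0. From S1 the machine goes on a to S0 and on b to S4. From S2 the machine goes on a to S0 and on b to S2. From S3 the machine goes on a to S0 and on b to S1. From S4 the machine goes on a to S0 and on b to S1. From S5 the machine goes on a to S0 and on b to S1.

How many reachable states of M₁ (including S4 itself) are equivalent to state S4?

Reachable states from the start: {S0,S1,S4,S5}. Unreachable: {S2,S3} — drop them.
Initial partition by acceptance: {S1,S4} | {S0,S5}.
On input b, block {S0,S5} splits into {S0} and {S5}.
Stable partition: {S1,S4} | {S0} | {S5} — 3 equivalence classes.
State S4 belongs to the block {S1,S4}, which has 2 states.

2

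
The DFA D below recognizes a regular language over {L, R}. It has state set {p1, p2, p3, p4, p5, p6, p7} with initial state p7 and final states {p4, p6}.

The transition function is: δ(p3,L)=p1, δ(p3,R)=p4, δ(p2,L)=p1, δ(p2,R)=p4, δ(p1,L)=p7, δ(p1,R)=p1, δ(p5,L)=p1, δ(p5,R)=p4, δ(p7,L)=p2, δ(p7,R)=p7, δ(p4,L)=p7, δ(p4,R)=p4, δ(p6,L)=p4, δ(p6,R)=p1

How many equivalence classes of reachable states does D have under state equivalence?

States {p3,p5,p6} cannot be reached from the start state, so discard them.
Initial partition by acceptance: {p4} | {p1,p2,p7}.
Refine {p1,p2,p7} on symbol R: members go to different blocks, giving {p1,p7} and {p2}.
Refine {p1,p7} on symbol L: members go to different blocks, giving {p1} and {p7}.
The partition is now stable with 4 blocks: {p4} | {p1} | {p2} | {p7}.

4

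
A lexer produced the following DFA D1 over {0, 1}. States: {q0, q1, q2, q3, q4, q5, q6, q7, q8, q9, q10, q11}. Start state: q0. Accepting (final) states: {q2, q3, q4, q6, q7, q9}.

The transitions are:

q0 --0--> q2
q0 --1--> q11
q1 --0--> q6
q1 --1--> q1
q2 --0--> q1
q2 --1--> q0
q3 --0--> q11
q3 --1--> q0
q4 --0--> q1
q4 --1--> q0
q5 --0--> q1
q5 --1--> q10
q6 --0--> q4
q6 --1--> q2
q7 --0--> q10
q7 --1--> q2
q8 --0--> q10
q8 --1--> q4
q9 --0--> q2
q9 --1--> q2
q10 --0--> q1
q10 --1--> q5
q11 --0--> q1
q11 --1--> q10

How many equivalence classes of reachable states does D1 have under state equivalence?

5

Reachable states from the start: {q0,q1,q2,q4,q5,q6,q10,q11}. Unreachable: {q3,q7,q8,q9} — drop them.
P0 = {q2,q4,q6} | {q0,q1,q5,q10,q11}.
On input 0, block {q2,q4,q6} splits into {q2,q4} and {q6}.
Split {q0,q1,q5,q10,q11} by δ(·,0) → {q5,q10,q11} and {q0} and {q1}.
No further refinement is possible. Final partition (5 blocks): {q2,q4} | {q5,q10,q11} | {q6} | {q0} | {q1}.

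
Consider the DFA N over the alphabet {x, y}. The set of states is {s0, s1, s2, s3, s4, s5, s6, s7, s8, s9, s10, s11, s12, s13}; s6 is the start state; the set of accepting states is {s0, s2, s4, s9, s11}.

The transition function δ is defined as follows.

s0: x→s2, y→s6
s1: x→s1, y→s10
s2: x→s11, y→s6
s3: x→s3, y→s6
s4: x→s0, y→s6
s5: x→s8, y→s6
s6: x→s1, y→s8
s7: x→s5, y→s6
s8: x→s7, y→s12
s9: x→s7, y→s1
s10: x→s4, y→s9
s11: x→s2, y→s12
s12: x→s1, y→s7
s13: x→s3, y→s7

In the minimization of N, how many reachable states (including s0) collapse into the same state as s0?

4

First remove the unreachable states {s3,s13}; 12 states remain.
P0 = {s0,s2,s4,s9,s11} | {s1,s5,s6,s7,s8,s10,s12}.
Refine {s0,s2,s4,s9,s11} on symbol x: members go to different blocks, giving {s0,s2,s4,s11} and {s9}.
On input x, block {s1,s5,s6,s7,s8,s10,s12} splits into {s1,s5,s6,s7,s8,s12} and {s10}.
Refine {s1,s5,s6,s7,s8,s12} on symbol y: members go to different blocks, giving {s5,s6,s7,s8,s12} and {s1}.
Split {s5,s6,s7,s8,s12} by δ(·,x) → {s5,s7,s8} and {s6,s12}.
No further refinement is possible. Final partition (6 blocks): {s0,s2,s4,s11} | {s5,s7,s8} | {s9} | {s10} | {s1} | {s6,s12}.
State s0 belongs to the block {s0,s2,s4,s11}, which has 4 states.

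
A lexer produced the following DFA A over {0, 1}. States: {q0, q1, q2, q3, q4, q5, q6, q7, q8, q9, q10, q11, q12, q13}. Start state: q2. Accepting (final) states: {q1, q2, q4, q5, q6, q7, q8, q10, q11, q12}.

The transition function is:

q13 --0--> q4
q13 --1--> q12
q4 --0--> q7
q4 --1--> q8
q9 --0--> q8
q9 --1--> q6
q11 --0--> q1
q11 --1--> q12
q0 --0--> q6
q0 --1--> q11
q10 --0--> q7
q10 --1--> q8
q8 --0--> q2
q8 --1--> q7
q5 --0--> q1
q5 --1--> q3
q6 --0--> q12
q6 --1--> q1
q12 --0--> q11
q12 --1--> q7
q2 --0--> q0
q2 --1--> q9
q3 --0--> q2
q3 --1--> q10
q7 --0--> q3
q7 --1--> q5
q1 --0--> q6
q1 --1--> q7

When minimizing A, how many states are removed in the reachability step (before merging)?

BFS from q2 reaches {q0, q1, q2, q3, q5, q6, q7, q8, q9, q10, q11, q12}; the 2 state(s) q4, q13 are never visited.

2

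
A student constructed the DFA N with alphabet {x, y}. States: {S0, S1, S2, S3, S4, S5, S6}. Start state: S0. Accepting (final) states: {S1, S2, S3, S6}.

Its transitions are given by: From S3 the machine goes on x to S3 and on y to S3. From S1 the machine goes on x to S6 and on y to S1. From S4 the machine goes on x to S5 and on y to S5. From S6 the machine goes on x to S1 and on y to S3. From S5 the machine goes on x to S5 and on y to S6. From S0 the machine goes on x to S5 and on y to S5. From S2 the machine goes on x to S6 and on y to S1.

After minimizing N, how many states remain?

3

First remove the unreachable states {S2,S4}; 5 states remain.
Initial partition by acceptance: {S1,S3,S6} | {S0,S5}.
Refine {S0,S5} on symbol y: members go to different blocks, giving {S0} and {S5}.
No further refinement is possible. Final partition (3 blocks): {S1,S3,S6} | {S0} | {S5}.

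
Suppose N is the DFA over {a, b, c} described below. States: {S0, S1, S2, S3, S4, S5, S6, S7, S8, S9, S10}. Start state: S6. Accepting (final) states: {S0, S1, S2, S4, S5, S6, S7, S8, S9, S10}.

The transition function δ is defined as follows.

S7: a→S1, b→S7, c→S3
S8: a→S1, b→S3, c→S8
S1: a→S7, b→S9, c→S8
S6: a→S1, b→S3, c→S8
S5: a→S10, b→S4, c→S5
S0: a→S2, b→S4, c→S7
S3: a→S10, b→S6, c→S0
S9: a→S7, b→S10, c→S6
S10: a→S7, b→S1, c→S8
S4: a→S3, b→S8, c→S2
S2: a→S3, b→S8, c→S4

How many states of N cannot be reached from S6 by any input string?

1

Starting at S6 and following transitions, the reachable set is {S0, S1, S2, S3, S4, S6, S7, S8, S9, S10}. That leaves S5 unreachable — 1 in total.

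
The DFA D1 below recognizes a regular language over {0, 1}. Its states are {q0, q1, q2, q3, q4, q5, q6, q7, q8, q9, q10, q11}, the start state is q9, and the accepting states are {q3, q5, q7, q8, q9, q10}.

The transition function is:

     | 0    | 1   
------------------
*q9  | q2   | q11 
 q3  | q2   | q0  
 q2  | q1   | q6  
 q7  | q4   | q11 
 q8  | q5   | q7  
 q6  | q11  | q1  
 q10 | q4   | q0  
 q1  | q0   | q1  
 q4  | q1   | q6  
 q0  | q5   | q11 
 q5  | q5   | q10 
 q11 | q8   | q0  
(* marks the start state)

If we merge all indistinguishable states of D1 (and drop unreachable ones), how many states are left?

5

Reachable states from the start: {q0,q1,q2,q4,q5,q6,q7,q8,q9,q10,q11}. Unreachable: {q3} — drop them.
Initial partition by acceptance: {q5,q7,q8,q9,q10} | {q0,q1,q2,q4,q6,q11}.
On input 0, block {q5,q7,q8,q9,q10} splits into {q7,q9,q10} and {q5,q8}.
On input 0, block {q0,q1,q2,q4,q6,q11} splits into {q1,q2,q4,q6} and {q0,q11}.
Refine {q1,q2,q4,q6} on symbol 0: members go to different blocks, giving {q1,q6} and {q2,q4}.
Stable partition: {q7,q9,q10} | {q1,q6} | {q5,q8} | {q0,q11} | {q2,q4} — 5 equivalence classes.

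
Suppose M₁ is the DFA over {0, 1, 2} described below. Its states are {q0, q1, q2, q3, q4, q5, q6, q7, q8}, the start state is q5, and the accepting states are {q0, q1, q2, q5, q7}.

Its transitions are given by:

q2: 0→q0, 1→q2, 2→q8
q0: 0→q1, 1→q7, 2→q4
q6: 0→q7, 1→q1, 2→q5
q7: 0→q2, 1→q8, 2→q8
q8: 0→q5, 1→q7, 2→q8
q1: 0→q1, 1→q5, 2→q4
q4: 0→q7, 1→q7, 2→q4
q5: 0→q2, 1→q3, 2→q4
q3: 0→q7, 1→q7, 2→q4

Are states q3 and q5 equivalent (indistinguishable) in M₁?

First remove the unreachable states {q6}; 8 states remain.
P0 = {q0,q1,q2,q5,q7} | {q3,q4,q8}.
Split {q0,q1,q2,q5,q7} by δ(·,1) → {q0,q1,q2} and {q5,q7}.
Split {q0,q1,q2} by δ(·,1) → {q0,q1} and {q2}.
The partition is now stable with 4 blocks: {q0,q1} | {q3,q4,q8} | {q5,q7} | {q2}.
q3 and q5 end up in different blocks, so they are distinguishable. For instance, the string 'ε' is accepted from only q5.

No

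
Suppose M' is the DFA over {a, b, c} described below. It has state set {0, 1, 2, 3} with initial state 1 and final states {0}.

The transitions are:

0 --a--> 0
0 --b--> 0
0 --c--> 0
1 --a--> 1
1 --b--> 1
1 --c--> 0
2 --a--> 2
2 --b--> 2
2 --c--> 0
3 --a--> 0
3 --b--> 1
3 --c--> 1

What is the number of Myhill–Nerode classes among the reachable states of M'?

First remove the unreachable states {2,3}; 2 states remain.
Initial partition by acceptance: {0} | {1}.
The partition is now stable with 2 blocks: {0} | {1}.

2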